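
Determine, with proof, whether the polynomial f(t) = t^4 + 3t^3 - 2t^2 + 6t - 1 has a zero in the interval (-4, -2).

f(-4) = 7 and f(-2) = -29, which have opposite signs.
As a polynomial, f is continuous on every closed interval.
By the Intermediate Value Theorem f must vanish at some point of (-4, -2).

Yes, f has a root in the interval.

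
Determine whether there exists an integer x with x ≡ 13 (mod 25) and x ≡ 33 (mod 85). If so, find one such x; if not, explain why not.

x = 288

The moduli are not coprime: gcd(25, 85) = 5. Compatibility requires 5 ∣ (33 − 13) = 20, which holds, so solutions exist.
Put x = 13 + 25t, so we need 25t ≡ 20 (mod 85), equivalently (divide by 5) 5t ≡ 4 (mod 17).
To invert 5 modulo 17: 17 = 3·5 + 2, 5 = 2·2 + 1, 2 = 2·1 + 0, and unwinding, 1 = 5 − 2·2 = 5 − 2·(17 − 3·5) = −2·17 + 7·5. Thus 5⁻¹ ≡ 7 (mod 17).
Multiplying by 7: t ≡ 7·4 = 28 ≡ 11 (mod 17).
Then x = 13 + 25·11 = 288.
Check: 288 mod 25 = 13, 288 mod 85 = 33. ✓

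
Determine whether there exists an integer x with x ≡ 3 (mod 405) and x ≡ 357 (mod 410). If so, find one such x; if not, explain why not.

Reduce both congruences modulo 5, which divides 405 and 410: they say x ≡ 3 (mod 5) and x ≡ 357 (mod 5).
These are incompatible: 3 − 357 = -354 is not divisible by 5.
So no integer satisfies both congruences.

There is no such integer.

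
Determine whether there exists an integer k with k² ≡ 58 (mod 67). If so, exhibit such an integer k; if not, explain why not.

No, no such integer exists.

67 is prime, so by Euler's criterion 58 is a square mod 67 iff 58^((67−1)/2) = 58^33 ≡ 1 (mod 67).
Repeated squaring mod 67: 58^2 = 3364 ≡ 14; 58^4 ≡ 14² = 196 ≡ 62; 58^8 ≡ 62² = 3844 ≡ 25; 58^16 ≡ 25² = 625 ≡ 22; 58^32 ≡ 22² = 484 ≡ 15.
Since 33 = 32 + 1, 58^33 ≡ 15 · 58; multiplying out mod 67: 15·58 = 870 ≡ 66. Thus 58^33 ≡ 66 ≡ −1 (mod 67).
By Euler's criterion 58 is a quadratic non-residue mod 67: no k satisfies k² ≡ 58 (mod 67).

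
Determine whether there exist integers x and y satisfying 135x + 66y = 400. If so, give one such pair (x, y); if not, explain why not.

Any value of 135x + 66y is a multiple of gcd(135, 66) = 3.
But 400 = 3·133 + 1, so 3 ∤ 400.
So the equation is unsolvable over ℤ.

No, no such integers exist.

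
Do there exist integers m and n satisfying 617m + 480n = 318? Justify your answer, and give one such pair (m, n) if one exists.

Since gcd(617, 480) = 1, every integer is an integer combination of 617 and 480.
Euclidean algorithm: 617 = 1·480 + 137, 480 = 3·137 + 69, 137 = 1·69 + 68, 69 = 1·68 + 1, 68 = 68·1 + 0.
Unwinding: 1 = 69 − 1·68 = 69 − (137 − 1·69) = −137 + 2·69 = −137 + 2·(480 − 3·137) = 2·480 − 7·137 = 2·480 − 7·(617 − 1·480) = −7·617 + 9·480, i.e. 617·(-7) + 480·9 = 1.
Times 318: 617·(-2226) + 480·2862 = 318, so (-2226, 2862) solves it.
The general solution is m = -2226 + 480k, n = 2862 − 617k; taking k = 5 gives the smaller pair m = 174, n = -223.
Indeed 617·174 + 480·(-223) = 107358 − 107040 = 318.

m = 174, n = -223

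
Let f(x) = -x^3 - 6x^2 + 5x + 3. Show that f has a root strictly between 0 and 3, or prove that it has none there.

Yes, f has a root in the interval.

f(0) = 3 and f(3) = -63, which have opposite signs.
As a polynomial, f is continuous on every closed interval.
By the Intermediate Value Theorem, f takes the value 0 somewhere in the open interval.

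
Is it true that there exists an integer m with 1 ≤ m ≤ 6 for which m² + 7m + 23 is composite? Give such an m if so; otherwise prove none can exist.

No, no such integer m in that range exists.

The values for m = 1, 2, …, 6 are 31, 41, 53, 67, 83, 101, and each of these is prime.
So no value in the range makes the expression composite.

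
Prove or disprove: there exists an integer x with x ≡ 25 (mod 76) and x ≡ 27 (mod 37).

x = 101

gcd(76, 37) = 1, so the Chinese Remainder Theorem guarantees exactly one residue class mod 2812 satisfying both.
Write x = 25 + 76t and require 25 + 76t ≡ 27 (mod 37), i.e. 76t ≡ 2 (mod 37).
76 ≡ 2 (mod 37), so this reads 2t ≡ 2 (mod 37). Since 2·19 = 38 = 1·37 + 1, the inverse of 2 mod 37 is 19.
Therefore t ≡ 19·2 = 38 ≡ 1 (mod 37).
With t = 1: x = 25 + 76·1 = 101.
Verify: 101 = 1·76 + 25 and 101 = 2·37 + 27. ✓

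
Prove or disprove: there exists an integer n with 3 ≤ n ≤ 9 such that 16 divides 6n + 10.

n = 9

n = 9 works, since 6·9 + 10 = 64 = 4·16.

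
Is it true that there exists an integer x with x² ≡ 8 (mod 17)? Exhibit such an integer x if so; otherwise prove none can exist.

Take x = 12. Then 12² = 144 = 8·17 + 8, so 12² ≡ 8 (mod 17).

x = 12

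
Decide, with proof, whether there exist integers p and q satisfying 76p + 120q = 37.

No, no such integers exist.

Any value of 76p + 120q is a multiple of gcd(76, 120) = 4.
However 37 leaves remainder 1 on division by 4.
Therefore 76p + 120q = 37 has no solution in integers.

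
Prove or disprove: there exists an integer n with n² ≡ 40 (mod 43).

Take n = 30. Then 30² = 900 = 20·43 + 40, so 30² ≡ 40 (mod 43).

n = 30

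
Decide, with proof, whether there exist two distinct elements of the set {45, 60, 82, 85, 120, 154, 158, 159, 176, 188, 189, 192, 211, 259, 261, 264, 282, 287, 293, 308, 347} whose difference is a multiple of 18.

Reduce each element mod 18: 45↦9, 60↦6, 82↦10, 85↦13, 120↦12, 154↦10, 158↦14, 159↦15, 176↦14, 188↦8, 189↦9, 192↦12, 211↦13, 259↦7, 261↦9, 264↦12, 282↦12, 287↦17, 293↦5, 308↦2, 347↦5. The residue 9 repeats (at 45 and 189), and 189 − 45 = 144 = 8·18.

45 and 189 are such a pair.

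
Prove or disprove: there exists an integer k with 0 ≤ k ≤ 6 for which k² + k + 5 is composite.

At k = 5: 5² + 5 + 5 = 35 = 5·7, which is composite.

k = 5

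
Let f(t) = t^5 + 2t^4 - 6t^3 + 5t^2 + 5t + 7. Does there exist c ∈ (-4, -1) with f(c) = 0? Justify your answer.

f(-4) = -61 and f(-1) = 14, which have opposite signs.
As a polynomial, f is continuous on every closed interval.
So by the Intermediate Value Theorem there is a c strictly between -4 and -1 with f(c) = 0.

Such a root exists.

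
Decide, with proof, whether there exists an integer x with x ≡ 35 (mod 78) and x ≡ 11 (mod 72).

x = 659

gcd(78, 72) = 6. A simultaneous solution exists iff 35 ≡ 11 (mod 6); here 35 mod 6 = 5 = 11 mod 6, so it does.
Write x = 35 + 78t. Then 78t ≡ 11 − 35 ≡ 48 (mod 72); dividing through by 6 gives 13t ≡ 8 (mod 12).
13 ≡ 1 (mod 12), so this reads 1t ≡ 8 (mod 12). So t ≡ 8 (mod 12).
Then x = 35 + 78·8 = 659.
Verify: 659 = 8·78 + 35 and 659 = 9·72 + 11. ✓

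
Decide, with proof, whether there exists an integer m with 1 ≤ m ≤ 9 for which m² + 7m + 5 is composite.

At m = 8: 8² + 7·8 + 5 = 125 = 5·25, which is composite.

m = 8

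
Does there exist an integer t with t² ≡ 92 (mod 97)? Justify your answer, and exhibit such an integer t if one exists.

No, no such integer exists.

97 is prime, so by Euler's criterion 92 is a square mod 97 iff 92^((97−1)/2) = 92^48 ≡ 1 (mod 97).
Squaring successively (mod 97): 92^2 = 8464 ≡ 25; 92^4 ≡ 25² = 625 ≡ 43; 92^8 ≡ 43² = 1849 ≡ 6; 92^16 ≡ 6² = 36 ≡ 36; 92^32 ≡ 36² = 1296 ≡ 35.
Since 48 = 32 + 16, 92^48 ≡ 35 · 36; multiplying out mod 97: 35·36 = 1260 ≡ 96. Thus 92^48 ≡ 96 ≡ −1 (mod 97).
The value −1 means 92 is a non-residue modulo 97, so t² ≡ 92 (mod 97) is impossible.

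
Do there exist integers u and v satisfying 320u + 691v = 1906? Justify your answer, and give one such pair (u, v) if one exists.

320 and 691 are coprime, so 320u + 691v ranges over all of ℤ.
Dividing repeatedly: 691 = 2·320 + 51, 320 = 6·51 + 14, 51 = 3·14 + 9, 14 = 1·9 + 5, 9 = 1·5 + 4, 5 = 1·4 + 1, 4 = 4·1 + 0.
Working back up the chain: 1 = 5 − 1·4 = 5 − (9 − 1·5) = −9 + 2·5 = −9 + 2·(14 − 1·9) = 2·14 − 3·9 = 2·14 − 3·(51 − 3·14) = −3·51 + 11·14 = −3·51 + 11·(320 − 6·51) = 11·320 − 69·51 = 11·320 − 69·(691 − 2·320) = −69·691 + 149·320. So 320·149 + 691·(-69) = 1.
Times 1906: 320·283994 + 691·(-131514) = 1906, so (283994, -131514) solves it.
Subtracting 410·691 from u and adding 410·320 to v gives the tidier solution (684, -314).
Indeed 320·684 + 691·(-314) = 218880 − 216974 = 1906.

u = 684, v = -314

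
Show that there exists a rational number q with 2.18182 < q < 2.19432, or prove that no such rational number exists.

Multiplying by 16: 16·2.18182 = 34.90912 and 16·2.19432 = 35.10912, so the integer 35 lies strictly between them.
Dividing back, 2.18182 < 35/16 < 2.19432, and 35/16 is rational.

q = 35/16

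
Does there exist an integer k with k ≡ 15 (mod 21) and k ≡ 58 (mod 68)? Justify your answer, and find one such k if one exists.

k = 330

Since 21 and 68 share no common factor, CRT says the pair of congruences has a solution (unique mod 1428).
Any solution of the first congruence is k = 15 + 21t; substituting into the second, 21t ≡ 58 − 15 ≡ 43 (mod 68).
To invert 21 modulo 68: 68 = 3·21 + 5, 21 = 4·5 + 1, 5 = 5·1 + 0, and unwinding, 1 = 21 − 4·5 = 21 − 4·(68 − 3·21) = −4·68 + 13·21. Thus 21⁻¹ ≡ 13 (mod 68).
Therefore t ≡ 13·43 = 559 ≡ 15 (mod 68).
Taking t = 15 gives k = 15 + 21·15 = 330.
Check: 330 mod 21 = 15, 330 mod 68 = 58. ✓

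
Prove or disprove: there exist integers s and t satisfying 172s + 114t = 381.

Both 172 and 114 are divisible by gcd(172, 114) = 2, hence so is any combination 172s + 114t.
But 381 = 2·190 + 1, so 2 ∤ 381.
So the equation is unsolvable over ℤ.

There are no such integers.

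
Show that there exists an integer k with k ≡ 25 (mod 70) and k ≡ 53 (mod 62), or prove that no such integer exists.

gcd(70, 62) = 2. A simultaneous solution exists iff 25 ≡ 53 (mod 2); here 25 mod 2 = 1 = 53 mod 2, so it does.
Put k = 25 + 70t, so we need 70t ≡ 28 (mod 62), equivalently (divide by 2) 35t ≡ 14 (mod 31).
35 ≡ 4 (mod 31), so this reads 4t ≡ 14 (mod 31). Note 4·8 = 32 ≡ 1 (mod 31) (as 32 − 1 = 1·31), so 4⁻¹ ≡ 8.
Multiplying by 8: t ≡ 8·14 = 112 ≡ 19 (mod 31).
Then k = 25 + 70·19 = 1355.
Check: 1355 mod 70 = 25, 1355 mod 62 = 53. ✓

k = 1355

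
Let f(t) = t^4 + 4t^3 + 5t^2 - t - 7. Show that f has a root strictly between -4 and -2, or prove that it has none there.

f(-4) = 77 and f(-2) = -1, which have opposite signs.
As a polynomial, f is continuous on every closed interval.
By the Intermediate Value Theorem f must vanish at some point of (-4, -2).

Yes, f has a root in the interval.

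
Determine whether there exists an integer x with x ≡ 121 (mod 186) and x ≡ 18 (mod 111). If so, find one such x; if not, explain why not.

No such integer exists.

gcd(186, 111) = 3. If x ≡ 121 (mod 186) and x ≡ 18 (mod 111), then x ≡ 121 (mod 3) and x ≡ 18 (mod 3).
But 121 mod 3 = 1 while 18 mod 3 = 0, a contradiction.
Therefore no such x exists.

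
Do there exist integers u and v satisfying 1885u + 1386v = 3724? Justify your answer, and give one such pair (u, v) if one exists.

u = 238, v = -321

Since gcd(1885, 1386) = 1, every integer is an integer combination of 1885 and 1386.
Dividing repeatedly: 1885 = 1·1386 + 499, 1386 = 2·499 + 388, 499 = 1·388 + 111, 388 = 3·111 + 55, 111 = 2·55 + 1, 55 = 55·1 + 0.
Back-substituting, 1 = 111 − 2·55 = 111 − 2·(388 − 3·111) = −2·388 + 7·111 = −2·388 + 7·(499 − 1·388) = 7·499 − 9·388 = 7·499 − 9·(1386 − 2·499) = −9·1386 + 25·499 = −9·1386 + 25·(1885 − 1·1386) = 25·1885 − 34·1386; that is, 1885·25 + 1386·(-34) = 1.
Multiplying through by 3724: u = 25·3724 = 93100, v = (-34)·3724 = -126616 is a solution.
Subtracting 67·1386 from u and adding 67·1885 to v gives the tidier solution (238, -321).
Check: 1885·238 + 1386·(-321) = 448630 − 444906 = 3724. ✓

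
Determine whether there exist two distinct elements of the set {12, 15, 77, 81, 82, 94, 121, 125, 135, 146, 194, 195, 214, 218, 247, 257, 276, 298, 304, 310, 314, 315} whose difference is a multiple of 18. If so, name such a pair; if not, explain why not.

15 and 195 are such a pair.

Reduce each element mod 18: 12↦12, 15↦15, 77↦5, 81↦9, 82↦10, 94↦4, 121↦13, 125↦17, 135↦9, 146↦2, 194↦14, 195↦15, 214↦16, 218↦2, 247↦13, 257↦5, 276↦6, 298↦10, 304↦16, 310↦4, 314↦8, 315↦9. The residue 15 repeats (at 15 and 195), and 195 − 15 = 180 = 10·18.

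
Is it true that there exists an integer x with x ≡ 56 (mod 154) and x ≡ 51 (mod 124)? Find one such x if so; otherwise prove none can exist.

There is no such integer.

Both moduli are multiples of 2 = gcd(154, 124), so any solution would satisfy x ≡ 56 and x ≡ 51 modulo 2 simultaneously.
But 56 mod 2 = 0 while 51 mod 2 = 1, a contradiction.
So no integer satisfies both congruences.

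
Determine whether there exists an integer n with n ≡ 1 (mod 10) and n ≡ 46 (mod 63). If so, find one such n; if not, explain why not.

n = 361

Since 10 and 63 share no common factor, CRT says the pair of congruences has a solution (unique mod 630).
Write n = 1 + 10t and require 1 + 10t ≡ 46 (mod 63), i.e. 10t ≡ 45 (mod 63).
Since 10·19 = 190 = 3·63 + 1, the inverse of 10 mod 63 is 19.
Multiplying by 19: t ≡ 19·45 = 855 ≡ 36 (mod 63).
With t = 36: n = 1 + 10·36 = 361.
Verify: 361 = 36·10 + 1 and 361 = 5·63 + 46. ✓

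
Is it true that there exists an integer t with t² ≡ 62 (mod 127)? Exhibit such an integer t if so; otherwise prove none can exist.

t = 58

t = 58 works: 58² = 3364, and 3364 − 62 = 3302 = 26·127.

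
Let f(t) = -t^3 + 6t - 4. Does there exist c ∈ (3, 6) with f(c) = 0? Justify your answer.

The endpoint values f(3) = -13 and f(6) = -184 are both negative. Claim: f(t) < 0 for every t in (3, 6).
Shift to the endpoint 3: with t = 3 + u (0 < u < 3), one computes f(3 + u) = -u^3 - 9u^2 - 21u - 13.
The nonzero coefficients here are all negative, so for u > 0 every term is negative (or zero), and the constant term -13 is strictly negative.
So f is strictly negative on (3, 6); no root exists in the interval.

f has no root in that interval.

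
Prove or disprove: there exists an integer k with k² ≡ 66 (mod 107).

No, no such integer exists.

Apply Euler's criterion with the prime 107: 66 is a quadratic residue iff 66^53 ≡ 1 (mod 107), and a non-residue iff it is ≡ −1.
Squaring successively (mod 107): 66^2 = 4356 ≡ 76; 66^4 ≡ 76² = 5776 ≡ 105; 66^8 ≡ 105² = 11025 ≡ 4; 66^16 ≡ 4² = 16 ≡ 16; 66^32 ≡ 16² = 256 ≡ 42.
Since 53 = 32 + 16 + 4 + 1, 66^53 ≡ 42 · 16 · 105 · 66; multiplying out mod 107: 42·16 = 672 ≡ 30, then 30·105 = 3150 ≡ 47, then 47·66 = 3102 ≡ 106. Thus 66^53 ≡ 106 ≡ −1 (mod 107).
The value −1 means 66 is a non-residue modulo 107, so k² ≡ 66 (mod 107) is impossible.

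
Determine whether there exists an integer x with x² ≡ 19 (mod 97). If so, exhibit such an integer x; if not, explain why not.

97 is prime, so by Euler's criterion 19 is a square mod 97 iff 19^((97−1)/2) = 19^48 ≡ 1 (mod 97).
Repeated squaring mod 97: 19^2 = 361 ≡ 70; 19^4 ≡ 70² = 4900 ≡ 50; 19^8 ≡ 50² = 2500 ≡ 75; 19^16 ≡ 75² = 5625 ≡ 96; 19^32 ≡ 96² = 9216 ≡ 1.
Since 48 = 32 + 16, 19^48 ≡ 1 · 96; multiplying out mod 97: 1·96 = 96 ≡ 96. Thus 19^48 ≡ 96 ≡ −1 (mod 97).
The value −1 means 19 is a non-residue modulo 97, so x² ≡ 19 (mod 97) is impossible.

No such integer exists.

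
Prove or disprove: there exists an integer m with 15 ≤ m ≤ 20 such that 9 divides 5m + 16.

There is no such integer m in that range.

The values of 5m + 16 for m = 15, 16, …, 20 are 91, 96, 101, 106, 111, 116; reduced mod 9 these are 1, 6, 2, 7, 3, 8.
Since 0 is absent from this list, 9 ∤ 5m + 16 for every m with 15 ≤ m ≤ 20.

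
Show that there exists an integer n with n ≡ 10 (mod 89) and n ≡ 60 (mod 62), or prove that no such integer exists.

n = 3036

gcd(89, 62) = 1, so the Chinese Remainder Theorem guarantees exactly one residue class mod 5518 satisfying both.
Write n = 10 + 89t and require 10 + 89t ≡ 60 (mod 62), i.e. 89t ≡ 50 (mod 62).
89 ≡ 27 (mod 62), so this reads 27t ≡ 50 (mod 62). Since 27·23 = 621 = 10·62 + 1, the inverse of 27 mod 62 is 23.
Multiplying by 23: t ≡ 23·50 = 1150 ≡ 34 (mod 62).
With t = 34: n = 10 + 89·34 = 3036.
Verify: 3036 = 34·89 + 10 and 3036 = 48·62 + 60. ✓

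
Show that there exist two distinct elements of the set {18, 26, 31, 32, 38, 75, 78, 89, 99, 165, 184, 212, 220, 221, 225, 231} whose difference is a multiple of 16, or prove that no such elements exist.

Reduce each element modulo 16: 18↦2, 26↦10, 31↦15, 32↦0, 38↦6, 75↦11, 78↦14, 89↦9, 99↦3, 165↦5, 184↦8, 212↦4, 220↦12, 221↦13, 225↦1, 231↦7.
No residue repeats among the 16 elements, so no pair has difference ≡ 0 (mod 16).

No such pair exists.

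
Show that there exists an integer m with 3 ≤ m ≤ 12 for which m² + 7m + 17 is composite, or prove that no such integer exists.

m = 6

At m = 6: 6² + 7·6 + 17 = 95 = 5·19, which is composite.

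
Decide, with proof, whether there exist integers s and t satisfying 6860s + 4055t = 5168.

Any value of 6860s + 4055t is a multiple of gcd(6860, 4055) = 5.
But 5168 = 5·1033 + 3, so 5 ∤ 5168.
So the equation is unsolvable over ℤ.

No, no such integers exist.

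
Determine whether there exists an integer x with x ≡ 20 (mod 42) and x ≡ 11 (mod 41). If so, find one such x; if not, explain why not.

The moduli 42 and 41 are coprime, so by the Chinese Remainder Theorem a unique solution modulo 1722 exists.
Write x = 20 + 42t and require 20 + 42t ≡ 11 (mod 41), i.e. 42t ≡ 32 (mod 41).
42 ≡ 1 (mod 41), so this reads 1t ≡ 32 (mod 41). So t ≡ 32 (mod 41).
With t = 32: x = 20 + 42·32 = 1364.
Check: 1364 mod 42 = 20, 1364 mod 41 = 11. ✓

x = 1364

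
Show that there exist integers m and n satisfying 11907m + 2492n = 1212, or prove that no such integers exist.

No, no such integers exist.

Both 11907 and 2492 are divisible by gcd(11907, 2492) = 7, hence so is any combination 11907m + 2492n.
But 1212 is not a multiple of 7 (it leaves remainder 1).
Therefore 11907m + 2492n = 1212 has no solution in integers.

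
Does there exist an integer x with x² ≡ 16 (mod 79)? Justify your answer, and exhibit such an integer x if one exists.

x = 75

x = 75 works: 75² = 5625, and 5625 − 16 = 5609 = 71·79.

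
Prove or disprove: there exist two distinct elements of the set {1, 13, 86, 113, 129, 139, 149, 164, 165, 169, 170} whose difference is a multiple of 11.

Two integers differ by a multiple of 11 exactly when they have the same residue mod 11. The residues are 1↦1, 13↦2, 86↦9, 113↦3, 129↦8, 139↦7, 149↦6, 164↦10, 165↦0, 169↦4, 170↦5.
All 11 residues are distinct, so no two elements differ by a multiple of 11.

No, no such pair exists.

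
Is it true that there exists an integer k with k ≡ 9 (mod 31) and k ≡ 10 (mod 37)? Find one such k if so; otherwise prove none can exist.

k = 195

Since 31 and 37 share no common factor, CRT says the pair of congruences has a solution (unique mod 1147).
Any solution of the first congruence is k = 9 + 31t; substituting into the second, 31t ≡ 10 − 9 ≡ 1 (mod 37).
To invert 31 modulo 37: 37 = 1·31 + 6, 31 = 5·6 + 1, 6 = 6·1 + 0, and unwinding, 1 = 31 − 5·6 = 31 − 5·(37 − 1·31) = −5·37 + 6·31. Thus 31⁻¹ ≡ 6 (mod 37).
Multiplying by 6: t ≡ 6·1 = 6 (mod 37).
With t = 6: k = 9 + 31·6 = 195.
Check: 195 mod 31 = 9, 195 mod 37 = 10. ✓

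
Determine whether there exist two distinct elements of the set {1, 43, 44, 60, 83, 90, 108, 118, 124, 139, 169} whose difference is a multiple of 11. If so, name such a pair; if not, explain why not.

Two integers differ by a multiple of 11 exactly when they have the same residue mod 11. The residues are 1↦1, 43↦10, 44↦0, 60↦5, 83↦6, 90↦2, 108↦9, 118↦8, 124↦3, 139↦7, 169↦4.
No residue repeats among the 11 elements, so no pair has difference ≡ 0 (mod 11).

No such pair exists.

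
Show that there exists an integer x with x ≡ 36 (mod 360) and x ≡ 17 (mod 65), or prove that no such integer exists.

gcd(360, 65) = 5. If x ≡ 36 (mod 360) and x ≡ 17 (mod 65), then x ≡ 36 (mod 5) and x ≡ 17 (mod 5).
However 36 ≡ 1 and 17 ≡ 2 (mod 5), and 1 ≠ 2.
Hence the system has no solution.

There is no such integer.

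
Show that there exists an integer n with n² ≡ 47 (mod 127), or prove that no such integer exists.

n = 89

n = 89 works: 89² = 7921, and 7921 − 47 = 7874 = 62·127.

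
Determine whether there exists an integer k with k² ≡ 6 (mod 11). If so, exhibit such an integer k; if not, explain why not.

Squares mod 11 repeat after k = 5 (as (−k)² = k²); for k = 0..5 they are 0, 1, 4, 9, 5, 3.
The set of squares mod 11 is therefore {0, 1, 3, 4, 5, 9}, which does not contain 6.
Therefore k² ≡ 6 (mod 11) has no solution.

No such integer exists.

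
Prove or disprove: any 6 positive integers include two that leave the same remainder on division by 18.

Consider the 6 integers 47, 48, …, 52. They lie in distinct residue classes modulo 18, since 6 ≤ 18.
Hence this collection has no pair with equal remainders mod 18, disproving the claim.

No; for instance {47, 48, 49, 50, 51, 52} is a counterexample.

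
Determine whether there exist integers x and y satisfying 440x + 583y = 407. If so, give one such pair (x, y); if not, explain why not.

Every value of 440x + 583y is a multiple of gcd(440, 583) = 11; since 11 ∣ 407, solutions exist.
Dividing through by 11 reduces the equation to 40x + 53y = 37.
Dividing repeatedly: 53 = 1·40 + 13, 40 = 3·13 + 1, 13 = 13·1 + 0.
Working back up the chain: 1 = 40 − 3·13 = 40 − 3·(53 − 1·40) = −3·53 + 4·40. So 40·4 + 53·(-3) = 1.
Times 37: 40·148 + 53·(-111) = 37, so (148, -111) solves it.
Subtracting 2·53 from x and adding 2·40 to y gives the tidier solution (42, -31).
Check: 440·42 + 583·(-31) = 18480 − 18073 = 407. ✓

x = 42, y = -31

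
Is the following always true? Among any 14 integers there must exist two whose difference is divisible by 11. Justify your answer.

Yes.

There are exactly 11 possible remainders on division by 11.
Since 14 > 11, two of the 14 integers must share a residue class by the pigeonhole principle; call them a and b.
Equal remainders mean a − b ≡ 0 (mod 11), so 11 divides their difference.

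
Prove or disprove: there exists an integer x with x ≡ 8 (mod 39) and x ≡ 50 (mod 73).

x = 1802

The moduli 39 and 73 are coprime, so by the Chinese Remainder Theorem a unique solution modulo 2847 exists.
Any solution of the first congruence is x = 8 + 39t; substituting into the second, 39t ≡ 50 − 8 ≡ 42 (mod 73).
Note 39·15 = 585 ≡ 1 (mod 73) (as 585 − 1 = 8·73), so 39⁻¹ ≡ 15.
Therefore t ≡ 15·42 = 630 ≡ 46 (mod 73).
Taking t = 46 gives x = 8 + 39·46 = 1802.
Check: 1802 mod 39 = 8, 1802 mod 73 = 50. ✓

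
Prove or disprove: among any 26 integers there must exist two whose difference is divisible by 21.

Yes.

Each integer lies in one of the 21 residue classes modulo 21.
With 26 integers and only 21 classes, the pigeonhole principle forces two of them, say a and b, into the same class.
Then a ≡ b (mod 21), i.e. 21 ∣ (a − b).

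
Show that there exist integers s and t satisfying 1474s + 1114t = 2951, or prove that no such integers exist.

Both 1474 and 1114 are divisible by gcd(1474, 1114) = 2, hence so is any combination 1474s + 1114t.
However 2951 leaves remainder 1 on division by 2.
Hence no integers s, t satisfy the equation.

No such integers exist.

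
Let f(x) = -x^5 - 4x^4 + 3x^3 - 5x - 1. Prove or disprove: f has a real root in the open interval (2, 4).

The endpoint values f(2) = -83 and f(4) = -1877 are both negative. Claim: f(x) < 0 for every x in (2, 4).
Substitute x = 2 + u, where 0 < u < 2 on the interval. Expanding, f(2 + u) = -u^5 - 14u^4 - 69u^3 - 158u^2 - 177u - 83.
The nonzero coefficients here are all negative, so for u > 0 every term is negative (or zero), and the constant term -83 is strictly negative.
So f is strictly negative on (2, 4); no root exists in the interval.

No.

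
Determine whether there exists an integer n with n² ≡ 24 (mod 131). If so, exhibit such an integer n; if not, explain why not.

There is no such integer.

131 is prime, so by Euler's criterion 24 is a square mod 131 iff 24^((131−1)/2) = 24^65 ≡ 1 (mod 131).
Squaring successively (mod 131): 24^2 = 576 ≡ 52; 24^4 ≡ 52² = 2704 ≡ 84; 24^8 ≡ 84² = 7056 ≡ 113; 24^16 ≡ 113² = 12769 ≡ 62; 24^32 ≡ 62² = 3844 ≡ 45; 24^64 ≡ 45² = 2025 ≡ 60.
Since 65 = 64 + 1, 24^65 ≡ 60 · 24; multiplying out mod 131: 60·24 = 1440 ≡ 130. Thus 24^65 ≡ 130 ≡ −1 (mod 131).
By Euler's criterion 24 is a quadratic non-residue mod 131: no n satisfies n² ≡ 24 (mod 131).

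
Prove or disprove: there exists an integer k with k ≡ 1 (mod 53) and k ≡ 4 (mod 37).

Since 53 and 37 share no common factor, CRT says the pair of congruences has a solution (unique mod 1961).
Write k = 1 + 53t and require 1 + 53t ≡ 4 (mod 37), i.e. 53t ≡ 3 (mod 37).
53 ≡ 16 (mod 37), so this reads 16t ≡ 3 (mod 37). Invert 16 mod 37 by the Euclidean algorithm: 37 = 2·16 + 5, 16 = 3·5 + 1, 5 = 5·1 + 0; back-substituting, 1 = 16 − 3·5 = 16 − 3·(37 − 2·16) = −3·37 + 7·16. Hence 16·7 ≡ 1, so 16⁻¹ ≡ 7 (mod 37).
Therefore t ≡ 7·3 = 21 (mod 37).
Taking t = 21 gives k = 1 + 53·21 = 1114.
Verify: 1114 = 21·53 + 1 and 1114 = 30·37 + 4. ✓

k = 1114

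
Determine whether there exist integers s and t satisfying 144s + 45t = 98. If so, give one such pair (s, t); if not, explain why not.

Both 144 and 45 are divisible by gcd(144, 45) = 9, hence so is any combination 144s + 45t.
But 98 = 9·10 + 8, so 9 ∤ 98.
So the equation is unsolvable over ℤ.

No, no such integers exist.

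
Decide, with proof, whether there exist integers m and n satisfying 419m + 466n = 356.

Since gcd(419, 466) = 1, every integer is an integer combination of 419 and 466.
Run the Euclidean algorithm on 466 and 419: 466 = 1·419 + 47, 419 = 8·47 + 43, 47 = 1·43 + 4, 43 = 10·4 + 3, 4 = 1·3 + 1, 3 = 3·1 + 0.
Unwinding: 1 = 4 − 1·3 = 4 − (43 − 10·4) = −43 + 11·4 = −43 + 11·(47 − 1·43) = 11·47 − 12·43 = 11·47 − 12·(419 − 8·47) = −12·419 + 107·47 = −12·419 + 107·(466 − 1·419) = 107·466 − 119·419, i.e. 419·(-119) + 466·107 = 1.
Scaling by 356 gives the particular solution (m, n) = (-42364, 38092).
The general solution is m = -42364 + 466k, n = 38092 − 419k; taking k = 91 gives the smaller pair m = 42, n = -37.
Indeed 419·42 + 466·(-37) = 17598 − 17242 = 356.

m = 42, n = -37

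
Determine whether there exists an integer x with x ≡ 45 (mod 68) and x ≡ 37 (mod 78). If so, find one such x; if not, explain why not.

gcd(68, 78) = 2. A simultaneous solution exists iff 45 ≡ 37 (mod 2); here 45 mod 2 = 1 = 37 mod 2, so it does.
Put x = 45 + 68t, so we need 68t ≡ 70 (mod 78), equivalently (divide by 2) 34t ≡ 35 (mod 39).
Note 34·31 = 1054 ≡ 1 (mod 39) (as 1054 − 1 = 27·39), so 34⁻¹ ≡ 31.
Therefore t ≡ 31·35 = 1085 ≡ 32 (mod 39).
Then x = 45 + 68·32 = 2221.
Check: 2221 mod 68 = 45, 2221 mod 78 = 37. ✓

x = 2221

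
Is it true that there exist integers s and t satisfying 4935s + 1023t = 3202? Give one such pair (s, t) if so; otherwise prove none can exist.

gcd(4935, 1023) = 3, so every integer of the form 4935s + 1023t is a multiple of 3.
However 3202 leaves remainder 1 on division by 3.
Therefore 4935s + 1023t = 3202 has no solution in integers.

No such integers exist.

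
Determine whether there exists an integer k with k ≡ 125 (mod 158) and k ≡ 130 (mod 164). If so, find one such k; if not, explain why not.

There is no such integer.

Reduce both congruences modulo 2, which divides 158 and 164: they say k ≡ 125 (mod 2) and k ≡ 130 (mod 2).
These are incompatible: 125 − 130 = -5 is not divisible by 2.
Hence the system has no solution.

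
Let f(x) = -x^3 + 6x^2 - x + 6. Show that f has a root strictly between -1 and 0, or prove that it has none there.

No.

f(-1) = 14 and f(0) = 6, both positive, so a sign-change argument is unavailable; we show f keeps this sign on the whole interval.
Substitute x = −u, where 0 < u < 1 on the interval. Expanding, f(−u) = u^3 + 6u^2 + u + 6.
All 4 nonzero coefficients of this polynomial in u are positive; hence for u > 0 the value is a sum of positive terms (the constant 6 among them).
So f is strictly positive on (-1, 0); no root exists in the interval.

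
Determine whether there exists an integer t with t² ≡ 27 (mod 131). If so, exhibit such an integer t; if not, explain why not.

Take t = 114. Then 114² = 12996 = 99·131 + 27, so 114² ≡ 27 (mod 131).

t = 114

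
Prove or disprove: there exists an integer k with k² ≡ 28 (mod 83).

Take k = 32. Then 32² = 1024 = 12·83 + 28, so 32² ≡ 28 (mod 83).

k = 32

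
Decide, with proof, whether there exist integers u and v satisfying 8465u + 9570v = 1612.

No, no such integers exist.

Any value of 8465u + 9570v is a multiple of gcd(8465, 9570) = 5.
However 1612 leaves remainder 2 on division by 5.
Hence no integers u, v satisfy the equation.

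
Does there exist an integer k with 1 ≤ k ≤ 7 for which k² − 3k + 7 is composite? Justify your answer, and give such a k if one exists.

k = 6

At k = 6: 6² − 3·6 + 7 = 25 = 5·5, which is composite.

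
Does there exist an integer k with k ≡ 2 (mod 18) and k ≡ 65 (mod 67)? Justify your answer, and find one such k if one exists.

The moduli 18 and 67 are coprime, so by the Chinese Remainder Theorem a unique solution modulo 1206 exists.
Write k = 2 + 18t and require 2 + 18t ≡ 65 (mod 67), i.e. 18t ≡ 63 (mod 67).
Since 18·41 = 738 = 11·67 + 1, the inverse of 18 mod 67 is 41.
Therefore t ≡ 41·63 = 2583 ≡ 37 (mod 67).
With t = 37: k = 2 + 18·37 = 668.
Verify: 668 = 37·18 + 2 and 668 = 9·67 + 65. ✓

k = 668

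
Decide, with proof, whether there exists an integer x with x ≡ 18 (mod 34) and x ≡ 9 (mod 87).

Since 34 and 87 share no common factor, CRT says the pair of congruences has a solution (unique mod 2958).
Any solution of the first congruence is x = 18 + 34t; substituting into the second, 34t ≡ 9 − 18 ≡ 78 (mod 87).
Since 34·64 = 2176 = 25·87 + 1, the inverse of 34 mod 87 is 64.
Multiplying by 64: t ≡ 64·78 = 4992 ≡ 33 (mod 87).
With t = 33: x = 18 + 34·33 = 1140.
Verify: 1140 = 33·34 + 18 and 1140 = 13·87 + 9. ✓

x = 1140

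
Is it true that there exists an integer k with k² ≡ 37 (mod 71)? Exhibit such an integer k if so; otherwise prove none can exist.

k = 26

Take k = 26. Then 26² = 676 = 9·71 + 37, so 26² ≡ 37 (mod 71).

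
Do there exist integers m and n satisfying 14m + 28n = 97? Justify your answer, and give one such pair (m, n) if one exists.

No such integers exist.

Both 14 and 28 are divisible by gcd(14, 28) = 14, hence so is any combination 14m + 28n.
However 97 leaves remainder 13 on division by 14.
Therefore 14m + 28n = 97 has no solution in integers.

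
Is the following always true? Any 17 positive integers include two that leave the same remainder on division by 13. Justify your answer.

Each integer lies in one of the 13 residue classes modulo 13.
With 17 integers and only 13 classes, the pigeonhole principle forces two of them, say a and b, into the same class.
That is, a and b leave the same remainder on division by 13, as claimed.

Yes, this is always true.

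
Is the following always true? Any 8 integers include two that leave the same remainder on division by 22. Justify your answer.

Consider the 8 integers 62, 63, …, 69. They lie in distinct residue classes modulo 22, since 8 ≤ 22.
So no two of them leave the same remainder on division by 22; the claim fails for this set.

No, the set {62, 63, 64, 65, 66, 67, 68, 69} is a counterexample.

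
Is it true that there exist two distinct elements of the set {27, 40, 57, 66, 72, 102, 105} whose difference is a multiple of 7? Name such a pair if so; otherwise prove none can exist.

No such pair exists.

Residues mod 7: 27↦6, 40↦5, 57↦1, 66↦3, 72↦2, 102↦4, 105↦0.
No residue repeats among the 7 elements, so no pair has difference ≡ 0 (mod 7).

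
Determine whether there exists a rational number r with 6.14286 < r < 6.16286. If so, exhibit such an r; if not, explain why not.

r = 80/13

Multiplying by 13: 13·6.14286 = 79.85718 and 13·6.16286 = 80.11718, so the integer 80 lies strictly between them.
Hence 80/13 is a rational number with 6.14286 < 80/13 < 6.16286.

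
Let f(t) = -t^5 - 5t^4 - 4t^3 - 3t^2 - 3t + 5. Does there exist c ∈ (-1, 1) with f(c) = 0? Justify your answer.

Such a root exists.

f(-1) = 5 and f(1) = -11, which have opposite signs.
Since f is a polynomial it is continuous on [-1, 1].
By the Intermediate Value Theorem, f takes the value 0 somewhere in the open interval.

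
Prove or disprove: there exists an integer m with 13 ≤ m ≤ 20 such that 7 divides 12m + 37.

m = 15 works, since 12·15 + 37 = 217 = 31·7.

m = 15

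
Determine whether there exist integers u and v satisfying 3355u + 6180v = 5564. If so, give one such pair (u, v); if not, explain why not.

No, no such integers exist.

Any value of 3355u + 6180v is a multiple of gcd(3355, 6180) = 5.
However 5564 leaves remainder 4 on division by 5.
Hence no integers u, v satisfy the equation.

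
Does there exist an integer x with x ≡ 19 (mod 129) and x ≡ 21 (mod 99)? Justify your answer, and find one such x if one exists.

No such integer exists.

Reduce both congruences modulo 3, which divides 129 and 99: they say x ≡ 19 (mod 3) and x ≡ 21 (mod 3).
These are incompatible: 19 − 21 = -2 is not divisible by 3.
Therefore no such x exists.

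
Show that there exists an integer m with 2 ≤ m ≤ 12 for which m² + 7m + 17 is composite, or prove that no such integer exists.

At m = 12: 12² + 7·12 + 17 = 245 = 5·49, which is composite.

m = 12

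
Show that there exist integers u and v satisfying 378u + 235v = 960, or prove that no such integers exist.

378 and 235 are coprime, so 378u + 235v ranges over all of ℤ.
Dividing repeatedly: 378 = 1·235 + 143, 235 = 1·143 + 92, 143 = 1·92 + 51, 92 = 1·51 + 41, 51 = 1·41 + 10, 41 = 4·10 + 1, 10 = 10·1 + 0.
Working back up the chain: 1 = 41 − 4·10 = 41 − 4·(51 − 1·41) = −4·51 + 5·41 = −4·51 + 5·(92 − 1·51) = 5·92 − 9·51 = 5·92 − 9·(143 − 1·92) = −9·143 + 14·92 = −9·143 + 14·(235 − 1·143) = 14·235 − 23·143 = 14·235 − 23·(378 − 1·235) = −23·378 + 37·235. So 378·(-23) + 235·37 = 1.
Times 960: 378·(-22080) + 235·35520 = 960, so (-22080, 35520) solves it.
The general solution is u = -22080 + 235k, v = 35520 − 378k; taking k = 94 gives the smaller pair u = 10, v = -12.
Indeed 378·10 + 235·(-12) = 3780 − 2820 = 960.

u = 10, v = -12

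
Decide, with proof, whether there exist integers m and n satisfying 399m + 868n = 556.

No such integers exist.

Both 399 and 868 are divisible by gcd(399, 868) = 7, hence so is any combination 399m + 868n.
But 556 = 7·79 + 3, so 7 ∤ 556.
So the equation is unsolvable over ℤ.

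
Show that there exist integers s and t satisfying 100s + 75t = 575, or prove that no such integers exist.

s = 2, t = 5

Since gcd(100, 75) = 25 and 575 = 25·23, Bézout's identity guarantees a solution.
Dividing through by 25 reduces the equation to 4s + 3t = 23.
Euclidean algorithm: 4 = 1·3 + 1, 3 = 3·1 + 0.
Back-substituting, 1 = 4 − 1·3; that is, 4·1 + 3·(-1) = 1.
Multiplying through by 23: s = 1·23 = 23, t = (-1)·23 = -23 is a solution.
The general solution is s = 23 + 3k, t = -23 − 4k; taking k = -7 gives the smaller pair s = 2, t = 5.
Check: 100·2 + 75·5 = 200 + 375 = 575. ✓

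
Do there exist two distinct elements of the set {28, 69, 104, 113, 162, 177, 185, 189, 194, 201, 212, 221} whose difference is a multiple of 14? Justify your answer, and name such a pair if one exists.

No, no such pair exists.

Residues mod 14: 28↦0, 69↦13, 104↦6, 113↦1, 162↦8, 177↦9, 185↦3, 189↦7, 194↦12, 201↦5, 212↦2, 221↦11.
No residue repeats among the 12 elements, so no pair has difference ≡ 0 (mod 14).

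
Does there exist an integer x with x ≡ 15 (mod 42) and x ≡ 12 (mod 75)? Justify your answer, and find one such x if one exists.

The moduli are not coprime: gcd(42, 75) = 3. Compatibility requires 3 ∣ (12 − 15) = -3, which holds, so solutions exist.
Put x = 15 + 42t, so we need 42t ≡ 72 (mod 75), equivalently (divide by 3) 14t ≡ 24 (mod 25).
Since 14·9 = 126 = 5·25 + 1, the inverse of 14 mod 25 is 9.
Therefore t ≡ 9·24 = 216 ≡ 16 (mod 25).
Then x = 15 + 42·16 = 687.
Check: 687 mod 42 = 15, 687 mod 75 = 12. ✓

x = 687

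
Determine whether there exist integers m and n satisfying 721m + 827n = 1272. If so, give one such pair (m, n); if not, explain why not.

721 and 827 are coprime, so 721m + 827n ranges over all of ℤ.
Dividing repeatedly: 827 = 1·721 + 106, 721 = 6·106 + 85, 106 = 1·85 + 21, 85 = 4·21 + 1, 21 = 21·1 + 0.
Working back up the chain: 1 = 85 − 4·21 = 85 − 4·(106 − 1·85) = −4·106 + 5·85 = −4·106 + 5·(721 − 6·106) = 5·721 − 34·106 = 5·721 − 34·(827 − 1·721) = −34·827 + 39·721. So 721·39 + 827·(-34) = 1.
Times 1272: 721·49608 + 827·(-43248) = 1272, so (49608, -43248) solves it.
Shifting by a multiple of (827, −721) keeps it a solution: m = 49608 − 59·827 = 815, n = -43248 + 59·721 = -709.
Check: 721·815 + 827·(-709) = 587615 − 586343 = 1272. ✓

m = 815, n = -709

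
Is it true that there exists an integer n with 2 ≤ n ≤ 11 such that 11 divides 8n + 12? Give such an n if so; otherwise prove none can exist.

n = 4

Scanning upward from n = 2 gives 28, 36, none divisible by 11. n = 4 works, since 8·4 + 12 = 44 = 4·11.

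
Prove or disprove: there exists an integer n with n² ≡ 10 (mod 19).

No such integer exists.

Since (19 − n)² ≡ n² (mod 19), it suffices to square n = 0, 1, …, 9: the residues are 0, 1, 4, 9, 16, 6, 17, 11, 7, 5.
The set of squares mod 19 is therefore {0, 1, 4, 5, 6, 7, 9, 11, 16, 17}, which does not contain 10.
Therefore n² ≡ 10 (mod 19) has no solution.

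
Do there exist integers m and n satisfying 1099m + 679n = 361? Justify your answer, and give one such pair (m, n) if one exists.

No, no such integers exist.

Both 1099 and 679 are divisible by gcd(1099, 679) = 7, hence so is any combination 1099m + 679n.
But 361 = 7·51 + 4, so 7 ∤ 361.
Hence no integers m, n satisfy the equation.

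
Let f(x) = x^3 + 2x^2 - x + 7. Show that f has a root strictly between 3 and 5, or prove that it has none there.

No such root exists.

f(3) = 49 and f(5) = 177, both positive, so a sign-change argument is unavailable; we show f keeps this sign on the whole interval.
Substitute x = 3 + u, where 0 < u < 2 on the interval. Expanding, f(3 + u) = u^3 + 11u^2 + 38u + 49.
All 4 nonzero coefficients of this polynomial in u are positive; hence for u > 0 the value is a sum of positive terms (the constant 49 among them).
So f is strictly positive on (3, 5); no root exists in the interval.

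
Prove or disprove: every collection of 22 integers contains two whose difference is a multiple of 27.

No; for instance {6, 7, 8, 9, 10, 11, 12, 13, 14, 15, 16, 17, 18, 19, 20, 21, 22, 23, 24, 25, 26, 27} is a counterexample.

Consider the 22 integers 6, 7, …, 27. They lie in distinct residue classes modulo 27, since 22 ≤ 27.
The differences between them range over 1, …, 21, none of which is divisible by 27.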